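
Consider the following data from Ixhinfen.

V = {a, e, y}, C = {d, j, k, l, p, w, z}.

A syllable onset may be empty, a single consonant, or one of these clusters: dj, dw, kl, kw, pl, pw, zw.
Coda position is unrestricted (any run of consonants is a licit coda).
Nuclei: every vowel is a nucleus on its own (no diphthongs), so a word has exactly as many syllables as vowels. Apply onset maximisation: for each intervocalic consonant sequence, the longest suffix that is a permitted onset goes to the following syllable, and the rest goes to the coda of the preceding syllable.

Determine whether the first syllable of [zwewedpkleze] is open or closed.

Vowels present: e, e, e, e; each is a nucleus, giving 4 syllables.
/e…e/ gap (V1→V2): just /w/ — single C goes to the following onset.
/e…e/ gap (V2→V3): cluster /dpkl/ — the longest permitted-onset suffix is /kl/; onset = /kl/, preceding coda = /dp/.
/e…e/ gap (V3→V4): /z/ → onset of the next syllable (single consonants are always licit onsets).
Putting it together: zwe.wedp.kle.ze.
Syllable 1 is /zwe/; it ends in its nucleus with no coda, so it is open.

open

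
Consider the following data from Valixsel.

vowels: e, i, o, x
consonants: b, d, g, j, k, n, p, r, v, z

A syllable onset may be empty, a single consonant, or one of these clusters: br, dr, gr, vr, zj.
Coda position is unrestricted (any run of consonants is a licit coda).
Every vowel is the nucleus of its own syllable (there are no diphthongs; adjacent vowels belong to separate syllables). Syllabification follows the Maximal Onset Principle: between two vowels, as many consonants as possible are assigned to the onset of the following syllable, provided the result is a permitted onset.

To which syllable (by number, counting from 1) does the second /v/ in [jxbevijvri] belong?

Nuclei (vowels): x, e, i, i → 4 syllables.
Between /x/ (V1) and /e/ (V2): /b/ is a single consonant, so it becomes the next onset.
Between /e/ (V2) and /i/ (V3): /v/ → onset of the next syllable (single consonants are always licit onsets).
Between /i/ (V3) and /i/ (V4): /jvr/ splits as /j/ + /vr/ (/vr/ is the longest suffix that is a licit onset).
So the parse is jx.be.vij.vri.
The second /v/ is in the onset of syllable 4 (/vri/).

4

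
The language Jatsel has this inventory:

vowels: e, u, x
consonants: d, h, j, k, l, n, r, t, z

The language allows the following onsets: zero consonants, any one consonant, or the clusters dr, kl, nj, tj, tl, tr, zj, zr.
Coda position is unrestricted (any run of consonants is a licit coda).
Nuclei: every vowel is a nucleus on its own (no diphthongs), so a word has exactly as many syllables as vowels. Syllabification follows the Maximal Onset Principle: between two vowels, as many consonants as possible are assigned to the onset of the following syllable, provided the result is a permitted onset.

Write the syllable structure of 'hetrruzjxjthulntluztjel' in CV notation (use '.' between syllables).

Vowels present: e, u, x, u, u, e; each is a nucleus, giving 6 syllables.
V1 /e/ – V2 /u/: /trr/ splits as /tr/ + /r/ (/r/ is the longest suffix that is a licit onset).
V2 /u/ – V3 /x/: cluster /zj/ — /zj/ is itself a permitted onset, so the whole cluster goes right; preceding coda = ∅.
V3 /x/ – V4 /u/: /jth/ splits as /jt/ + /h/ (/h/ is the longest suffix that is a licit onset).
V4 /u/ – V5 /u/: cluster /lntl/ — the longest permitted-onset suffix is /tl/; onset = /tl/, preceding coda = /ln/.
V5 /u/ – V6 /e/: cluster /ztj/ — the longest permitted-onset suffix is /tj/; onset = /tj/, preceding coda = /z/.
Putting it together: hetr.ru.zjxjt.huln.tluz.tjel.
Mapping each syllable to C/V: /hetr/ → CVCC, /ru/ → CV, /zjxjt/ → CCVCC, /huln/ → CVCC, /tluz/ → CCVC, /tjel/ → CCVC.

CVCC.CV.CCVCC.CVCC.CCVC.CCVC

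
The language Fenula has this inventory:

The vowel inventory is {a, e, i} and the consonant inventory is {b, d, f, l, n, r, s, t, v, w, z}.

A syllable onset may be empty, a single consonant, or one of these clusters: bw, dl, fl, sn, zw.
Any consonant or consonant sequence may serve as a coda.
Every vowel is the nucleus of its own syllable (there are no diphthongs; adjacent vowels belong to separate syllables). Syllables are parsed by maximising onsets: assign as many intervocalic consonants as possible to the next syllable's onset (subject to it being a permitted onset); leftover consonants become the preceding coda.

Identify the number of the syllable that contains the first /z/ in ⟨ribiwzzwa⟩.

The vowels are i, i, a — 3 nuclei, so 3 syllables.
σ1/σ2 boundary: /b/ is a single consonant, so it becomes the next onset.
σ2/σ3 boundary: cluster /wzzw/ — the longest permitted-onset suffix is /zw/; onset = /zw/, preceding coda = /wz/.
Putting it together: ri.biwz.zwa.
The first /z/ is in the coda of syllable 2 (/biwz/).

2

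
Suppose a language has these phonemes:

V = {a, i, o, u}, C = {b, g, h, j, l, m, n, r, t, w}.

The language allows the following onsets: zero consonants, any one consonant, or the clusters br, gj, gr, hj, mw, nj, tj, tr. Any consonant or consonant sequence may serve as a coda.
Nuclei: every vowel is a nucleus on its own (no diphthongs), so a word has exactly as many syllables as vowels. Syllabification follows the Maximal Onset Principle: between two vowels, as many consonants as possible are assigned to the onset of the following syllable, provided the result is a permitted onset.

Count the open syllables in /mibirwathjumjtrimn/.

Vowels present: i, i, a, u, i; each is a nucleus, giving 5 syllables.
/i…i/ gap (V1→V2): just /b/ — single C goes to the following onset.
/i…a/ gap (V2→V3): /rw/; trying suffixes from longest down, /w/ is the first permitted one, so coda /r/ | onset /w/.
/a…u/ gap (V3→V4): /thj/; trying suffixes from longest down, /hj/ is the first permitted one, so coda /t/ | onset /hj/.
/u…i/ gap (V4→V5): /mjtr/ splits as /mj/ + /tr/ (/tr/ is the longest suffix that is a licit onset).
Result: mi.bir.wat.hjumj.trimn.
Classifying each syllable: /mi/ (open), /bir/ (closed), /wat/ (closed), /hjumj/ (closed), /trimn/ (closed).
Open syllables: 1.

1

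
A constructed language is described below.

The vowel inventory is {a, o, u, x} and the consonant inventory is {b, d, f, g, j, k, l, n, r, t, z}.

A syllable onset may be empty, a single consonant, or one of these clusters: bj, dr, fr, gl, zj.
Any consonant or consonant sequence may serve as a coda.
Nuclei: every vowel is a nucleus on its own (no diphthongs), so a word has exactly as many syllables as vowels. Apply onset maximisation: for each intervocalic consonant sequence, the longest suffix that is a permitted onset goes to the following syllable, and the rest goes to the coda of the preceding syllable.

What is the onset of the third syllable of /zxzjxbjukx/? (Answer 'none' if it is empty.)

Nuclei (vowels): x, x, u, x → 4 syllables.
V1 /x/ – V2 /x/: /zj/ is a licit onset in full, so it all attaches to the next syllable.
V2 /x/ – V3 /u/: /bj/ is a licit onset in full, so it all attaches to the next syllable.
V3 /u/ – V4 /x/: /k/ → onset of the next syllable (single consonants are always licit onsets).
Putting it together: zx.zjx.bju.kx.
Syllable 3 is /bju/: onset /bj/, nucleus /u/, coda ∅.

bj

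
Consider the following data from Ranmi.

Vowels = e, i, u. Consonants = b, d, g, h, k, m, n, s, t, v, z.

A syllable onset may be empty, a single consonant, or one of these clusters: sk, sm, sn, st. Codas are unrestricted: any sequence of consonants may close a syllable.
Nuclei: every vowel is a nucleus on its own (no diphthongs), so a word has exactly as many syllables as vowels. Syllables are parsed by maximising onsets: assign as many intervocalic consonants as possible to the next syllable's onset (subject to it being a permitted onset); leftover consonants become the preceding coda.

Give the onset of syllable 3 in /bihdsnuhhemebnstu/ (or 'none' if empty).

Nuclei (vowels): i, u, e, e, u → 5 syllables.
/i…u/ gap (V1→V2): /hdsn/ splits as /hd/ + /sn/ (/sn/ is the longest suffix that is a licit onset).
/u…e/ gap (V2→V3): /hh/ splits as /h/ + /h/ (/h/ is the longest suffix that is a licit onset).
/e…e/ gap (V3→V4): /m/ → onset of the next syllable (single consonants are always licit onsets).
/e…u/ gap (V4→V5): /bnst/ splits as /bn/ + /st/ (/st/ is the longest suffix that is a licit onset).
Result: bihd.snuh.he.mebn.stu.
Syllable 3 is /he/: onset /h/, nucleus /e/, coda ∅.

h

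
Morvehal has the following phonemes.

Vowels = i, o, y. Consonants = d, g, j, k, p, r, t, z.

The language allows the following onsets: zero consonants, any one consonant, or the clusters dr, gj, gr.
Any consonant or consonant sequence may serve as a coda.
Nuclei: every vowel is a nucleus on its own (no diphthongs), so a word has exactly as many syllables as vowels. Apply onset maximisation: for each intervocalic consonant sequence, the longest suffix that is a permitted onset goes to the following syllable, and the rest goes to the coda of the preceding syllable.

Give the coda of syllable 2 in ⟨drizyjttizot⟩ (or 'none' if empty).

jt

Nuclei (vowels): i, y, i, o → 4 syllables.
Between /i/ (V1) and /y/ (V2): /z/ → onset of the next syllable (single consonants are always licit onsets).
Between /y/ (V2) and /i/ (V3): /jtt/ — longest licit onset from the right is /t/, leaving /jt/ as coda.
Between /i/ (V3) and /o/ (V4): /z/ → onset of the next syllable (single consonants are always licit onsets).
So the parse is dri.zyjt.ti.zot.
Syllable 2 is /zyjt/: onset /z/, nucleus /y/, coda /jt/.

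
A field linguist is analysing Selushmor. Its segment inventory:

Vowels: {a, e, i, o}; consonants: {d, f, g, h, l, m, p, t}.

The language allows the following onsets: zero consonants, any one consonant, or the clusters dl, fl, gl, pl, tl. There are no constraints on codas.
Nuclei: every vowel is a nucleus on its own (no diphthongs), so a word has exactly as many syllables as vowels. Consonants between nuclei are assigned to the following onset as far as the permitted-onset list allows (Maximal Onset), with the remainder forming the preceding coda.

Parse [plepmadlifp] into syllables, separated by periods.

plep.ma.dlifp

The vowels are e, a, i — 3 nuclei, so 3 syllables.
σ1/σ2 boundary: cluster /pm/ — the longest permitted-onset suffix is /m/; onset = /m/, preceding coda = /p/.
σ2/σ3 boundary: /dl/ is a licit onset in full, so it all attaches to the next syllable.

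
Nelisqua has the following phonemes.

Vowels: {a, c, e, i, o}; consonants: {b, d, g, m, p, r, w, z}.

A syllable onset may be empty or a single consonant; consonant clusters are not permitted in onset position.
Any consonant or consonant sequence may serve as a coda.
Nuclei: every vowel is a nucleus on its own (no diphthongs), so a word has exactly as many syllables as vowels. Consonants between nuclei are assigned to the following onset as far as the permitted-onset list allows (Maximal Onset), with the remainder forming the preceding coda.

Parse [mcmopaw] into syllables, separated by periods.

mc.mo.paw

Vowels present: c, o, a; each is a nucleus, giving 3 syllables.
/c…o/ gap (V1→V2): /m/ → onset of the next syllable (single consonants are always licit onsets).
/o…a/ gap (V2→V3): just /p/ — single C goes to the following onset.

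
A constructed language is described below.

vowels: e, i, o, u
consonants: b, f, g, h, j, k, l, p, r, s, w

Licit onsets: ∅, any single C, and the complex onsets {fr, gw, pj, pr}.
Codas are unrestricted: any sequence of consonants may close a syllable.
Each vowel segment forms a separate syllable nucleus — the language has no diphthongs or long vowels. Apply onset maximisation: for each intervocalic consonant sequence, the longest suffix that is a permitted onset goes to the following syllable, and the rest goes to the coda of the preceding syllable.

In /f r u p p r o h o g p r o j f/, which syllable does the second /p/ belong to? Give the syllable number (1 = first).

2

Nuclei (vowels): u, o, o, o → 4 syllables.
/u…o/ gap (V1→V2): cluster /ppr/ — the longest permitted-onset suffix is /pr/; onset = /pr/, preceding coda = /p/.
/o…o/ gap (V2→V3): /h/ → onset of the next syllable (single consonants are always licit onsets).
/o…o/ gap (V3→V4): /gpr/ splits as /g/ + /pr/ (/pr/ is the longest suffix that is a licit onset).
Result: frup.pro.hog.projf.
The second /p/ is in the onset of syllable 2 (/pro/).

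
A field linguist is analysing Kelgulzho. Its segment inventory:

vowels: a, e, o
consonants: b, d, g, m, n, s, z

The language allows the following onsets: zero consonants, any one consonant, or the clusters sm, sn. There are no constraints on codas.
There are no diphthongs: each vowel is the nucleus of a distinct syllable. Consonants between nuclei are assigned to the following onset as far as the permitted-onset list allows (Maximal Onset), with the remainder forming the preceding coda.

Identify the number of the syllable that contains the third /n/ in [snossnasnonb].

3

The vowels are o, a, o — 3 nuclei, so 3 syllables.
/o…a/ gap (V1→V2): /ssn/ splits as /s/ + /sn/ (/sn/ is the longest suffix that is a licit onset).
/a…o/ gap (V2→V3): cluster /sn/ — /sn/ is itself a permitted onset, so the whole cluster goes right; preceding coda = ∅.
Putting it together: snos.sna.snonb.
The third /n/ is in the onset of syllable 3 (/snonb/).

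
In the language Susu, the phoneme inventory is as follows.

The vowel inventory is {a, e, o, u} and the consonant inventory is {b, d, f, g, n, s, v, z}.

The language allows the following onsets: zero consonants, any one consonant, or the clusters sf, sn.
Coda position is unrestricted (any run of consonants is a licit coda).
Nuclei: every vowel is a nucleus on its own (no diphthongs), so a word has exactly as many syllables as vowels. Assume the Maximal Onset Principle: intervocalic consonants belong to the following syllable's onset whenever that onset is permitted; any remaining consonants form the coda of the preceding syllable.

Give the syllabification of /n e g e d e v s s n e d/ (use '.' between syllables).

The vowels are e, e, e, e — 4 nuclei, so 4 syllables.
Between /e/ (V1) and /e/ (V2): /g/ → onset of the next syllable (single consonants are always licit onsets).
Between /e/ (V2) and /e/ (V3): /d/ is a single consonant, so it becomes the next onset.
Between /e/ (V3) and /e/ (V4): /vssn/; trying suffixes from longest down, /sn/ is the first permitted one, so coda /vs/ | onset /sn/.

ne.ge.devs.sned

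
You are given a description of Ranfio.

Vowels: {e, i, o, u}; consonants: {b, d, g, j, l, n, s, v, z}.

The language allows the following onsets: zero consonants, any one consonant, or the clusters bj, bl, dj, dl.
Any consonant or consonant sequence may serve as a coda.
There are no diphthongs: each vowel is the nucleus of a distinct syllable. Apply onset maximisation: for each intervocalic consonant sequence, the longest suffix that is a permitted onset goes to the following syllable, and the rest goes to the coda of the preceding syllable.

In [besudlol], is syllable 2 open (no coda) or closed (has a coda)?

open

The vowels are e, u, o — 3 nuclei, so 3 syllables.
/e…u/ gap (V1→V2): /s/ is a single consonant, so it becomes the next onset.
/u…o/ gap (V2→V3): /dl/ — entire cluster is a permitted onset → onset /dl/, coda ∅.
So the parse is be.su.dlol.
Syllable 2 is /su/; it ends in its nucleus with no coda, so it is open.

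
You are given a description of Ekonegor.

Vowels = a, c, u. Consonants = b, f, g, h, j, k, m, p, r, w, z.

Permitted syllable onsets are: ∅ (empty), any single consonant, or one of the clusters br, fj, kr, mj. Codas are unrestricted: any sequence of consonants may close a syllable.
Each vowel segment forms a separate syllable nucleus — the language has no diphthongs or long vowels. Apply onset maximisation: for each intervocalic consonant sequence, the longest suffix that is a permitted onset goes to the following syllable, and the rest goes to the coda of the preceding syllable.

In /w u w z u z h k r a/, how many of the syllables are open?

Nuclei (vowels): u, u, a → 3 syllables.
σ1/σ2 boundary: /wz/ — longest licit onset from the right is /z/, leaving /w/ as coda.
σ2/σ3 boundary: /zhkr/ — longest licit onset from the right is /kr/, leaving /zh/ as coda.
Syllabification: wuw.zuzh.kra.
Classifying each syllable: /wuw/ (closed), /zuzh/ (closed), /kra/ (open).
Open syllables: 1.

1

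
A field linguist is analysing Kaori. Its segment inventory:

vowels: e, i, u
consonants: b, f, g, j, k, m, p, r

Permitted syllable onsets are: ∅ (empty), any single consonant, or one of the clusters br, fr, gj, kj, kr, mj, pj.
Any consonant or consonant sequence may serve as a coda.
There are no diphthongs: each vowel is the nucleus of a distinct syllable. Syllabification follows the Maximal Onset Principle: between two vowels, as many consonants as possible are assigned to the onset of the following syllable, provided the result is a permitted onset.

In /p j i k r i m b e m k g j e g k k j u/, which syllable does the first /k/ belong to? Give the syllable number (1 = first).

Nuclei (vowels): i, i, e, e, u → 5 syllables.
Between /i/ (V1) and /i/ (V2): /kr/ — entire cluster is a permitted onset → onset /kr/, coda ∅.
Between /i/ (V2) and /e/ (V3): /mb/; trying suffixes from longest down, /b/ is the first permitted one, so coda /m/ | onset /b/.
Between /e/ (V3) and /e/ (V4): /mkgj/ — longest licit onset from the right is /gj/, leaving /mk/ as coda.
Between /e/ (V4) and /u/ (V5): /gkkj/ — longest licit onset from the right is /kj/, leaving /gk/ as coda.
Putting it together: pji.krim.bemk.gjegk.kju.
The first /k/ is in the onset of syllable 2 (/krim/).

2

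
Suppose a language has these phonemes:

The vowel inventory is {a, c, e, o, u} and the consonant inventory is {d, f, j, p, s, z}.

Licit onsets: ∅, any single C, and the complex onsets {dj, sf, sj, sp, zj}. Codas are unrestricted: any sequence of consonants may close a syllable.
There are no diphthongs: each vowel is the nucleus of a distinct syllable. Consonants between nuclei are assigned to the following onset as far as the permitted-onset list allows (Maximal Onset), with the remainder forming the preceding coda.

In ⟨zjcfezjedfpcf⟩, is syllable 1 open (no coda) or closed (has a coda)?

Nuclei (vowels): c, e, e, c → 4 syllables.
/c…e/ gap (V1→V2): just /f/ — single C goes to the following onset.
/e…e/ gap (V2→V3): cluster /zj/ — /zj/ is itself a permitted onset, so the whole cluster goes right; preceding coda = ∅.
/e…c/ gap (V3→V4): /dfp/ — longest licit onset from the right is /p/, leaving /df/ as coda.
So the parse is zjc.fe.zjedf.pcf.
Syllable 1 is /zjc/; it ends in its nucleus with no coda, so it is open.

open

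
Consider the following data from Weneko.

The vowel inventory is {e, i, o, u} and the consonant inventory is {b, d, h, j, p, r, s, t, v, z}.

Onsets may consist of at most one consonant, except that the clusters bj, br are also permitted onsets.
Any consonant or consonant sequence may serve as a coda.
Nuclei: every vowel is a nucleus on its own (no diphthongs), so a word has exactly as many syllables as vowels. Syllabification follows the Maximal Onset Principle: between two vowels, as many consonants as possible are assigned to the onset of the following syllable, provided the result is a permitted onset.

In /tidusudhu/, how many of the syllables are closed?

1

Vowels present: i, u, u, u; each is a nucleus, giving 4 syllables.
σ1/σ2 boundary: /d/ → onset of the next syllable (single consonants are always licit onsets).
σ2/σ3 boundary: /s/ is a single consonant, so it becomes the next onset.
σ3/σ4 boundary: /dh/ splits as /d/ + /h/ (/h/ is the longest suffix that is a licit onset).
So the parse is ti.du.sud.hu.
Classifying each syllable: /ti/ (open), /du/ (open), /sud/ (closed), /hu/ (open).
Closed syllables: 1.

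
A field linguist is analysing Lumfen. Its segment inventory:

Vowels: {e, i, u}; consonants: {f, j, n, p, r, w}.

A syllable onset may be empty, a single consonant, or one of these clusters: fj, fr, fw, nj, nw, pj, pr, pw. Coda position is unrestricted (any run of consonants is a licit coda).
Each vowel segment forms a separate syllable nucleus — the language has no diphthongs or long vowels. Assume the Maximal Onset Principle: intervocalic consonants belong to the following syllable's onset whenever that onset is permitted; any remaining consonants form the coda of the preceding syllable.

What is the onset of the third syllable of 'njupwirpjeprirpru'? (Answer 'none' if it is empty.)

Nuclei (vowels): u, i, e, i, u → 5 syllables.
V1 /u/ – V2 /i/: /pw/ — entire cluster is a permitted onset → onset /pw/, coda ∅.
V2 /i/ – V3 /e/: cluster /rpj/ — the longest permitted-onset suffix is /pj/; onset = /pj/, preceding coda = /r/.
V3 /e/ – V4 /i/: /pr/ is a licit onset in full, so it all attaches to the next syllable.
V4 /i/ – V5 /u/: /rpr/; trying suffixes from longest down, /pr/ is the first permitted one, so coda /r/ | onset /pr/.
So the parse is nju.pwir.pje.prir.pru.
Syllable 3 is /pje/: onset /pj/, nucleus /e/, coda ∅.

pj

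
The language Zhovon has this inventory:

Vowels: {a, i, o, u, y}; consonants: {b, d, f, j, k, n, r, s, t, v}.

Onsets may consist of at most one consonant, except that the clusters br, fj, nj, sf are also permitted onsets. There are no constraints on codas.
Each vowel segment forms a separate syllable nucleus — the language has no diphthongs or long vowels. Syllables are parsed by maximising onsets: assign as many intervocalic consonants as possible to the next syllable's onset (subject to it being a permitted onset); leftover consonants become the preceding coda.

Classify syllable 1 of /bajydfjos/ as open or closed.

Nuclei (vowels): a, y, o → 3 syllables.
σ1/σ2 boundary: just /j/ — single C goes to the following onset.
σ2/σ3 boundary: cluster /dfj/ — the longest permitted-onset suffix is /fj/; onset = /fj/, preceding coda = /d/.
So the parse is ba.jyd.fjos.
Syllable 1 is /ba/; it ends in its nucleus with no coda, so it is open.

open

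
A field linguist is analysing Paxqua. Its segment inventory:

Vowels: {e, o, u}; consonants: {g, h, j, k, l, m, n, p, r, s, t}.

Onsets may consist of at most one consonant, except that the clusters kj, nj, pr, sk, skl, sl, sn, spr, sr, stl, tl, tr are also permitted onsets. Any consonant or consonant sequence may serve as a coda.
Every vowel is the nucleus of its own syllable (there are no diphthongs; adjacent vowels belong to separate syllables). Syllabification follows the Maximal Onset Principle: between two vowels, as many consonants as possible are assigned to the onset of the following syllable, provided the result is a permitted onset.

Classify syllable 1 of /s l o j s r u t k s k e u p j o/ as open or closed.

Vowels present: o, u, e, u, o; each is a nucleus, giving 5 syllables.
/o…u/ gap (V1→V2): /jsr/ splits as /j/ + /sr/ (/sr/ is the longest suffix that is a licit onset).
/u…e/ gap (V2→V3): /tksk/ — longest licit onset from the right is /sk/, leaving /tk/ as coda.
/e…u/ gap (V3→V4): hiatus — the boundary sits between the two vowels.
/u…o/ gap (V4→V5): /pj/ — longest licit onset from the right is /j/, leaving /p/ as coda.
Putting it together: sloj.srutk.ske.up.jo.
Syllable 1 is /sloj/ with coda /j/, so it is closed.

closed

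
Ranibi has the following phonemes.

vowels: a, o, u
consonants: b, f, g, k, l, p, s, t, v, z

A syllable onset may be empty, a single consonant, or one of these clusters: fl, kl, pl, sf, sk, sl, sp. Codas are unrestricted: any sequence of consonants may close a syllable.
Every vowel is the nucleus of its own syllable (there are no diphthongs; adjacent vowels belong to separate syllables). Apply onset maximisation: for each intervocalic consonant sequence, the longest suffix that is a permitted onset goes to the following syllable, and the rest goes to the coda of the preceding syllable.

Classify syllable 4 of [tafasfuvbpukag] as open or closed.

open

The vowels are a, a, u, u, a — 5 nuclei, so 5 syllables.
Between /a/ (V1) and /a/ (V2): /f/ is a single consonant, so it becomes the next onset.
Between /a/ (V2) and /u/ (V3): /sf/ — entire cluster is a permitted onset → onset /sf/, coda ∅.
Between /u/ (V3) and /u/ (V4): cluster /vbp/ — the longest permitted-onset suffix is /p/; onset = /p/, preceding coda = /vb/.
Between /u/ (V4) and /a/ (V5): /k/ is a single consonant, so it becomes the next onset.
So the parse is ta.fa.sfuvb.pu.kag.
Syllable 4 is /pu/; it ends in its nucleus with no coda, so it is open.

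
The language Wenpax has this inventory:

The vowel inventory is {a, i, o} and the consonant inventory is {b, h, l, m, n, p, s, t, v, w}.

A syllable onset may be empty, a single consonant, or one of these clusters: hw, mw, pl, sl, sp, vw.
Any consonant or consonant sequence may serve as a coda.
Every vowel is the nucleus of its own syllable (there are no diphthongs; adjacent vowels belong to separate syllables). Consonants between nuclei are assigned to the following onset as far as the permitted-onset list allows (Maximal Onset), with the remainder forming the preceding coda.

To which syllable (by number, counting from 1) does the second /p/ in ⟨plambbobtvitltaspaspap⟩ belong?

5

Nuclei (vowels): a, o, i, a, a, a → 6 syllables.
Between /a/ (V1) and /o/ (V2): /mbb/ splits as /mb/ + /b/ (/b/ is the longest suffix that is a licit onset).
Between /o/ (V2) and /i/ (V3): cluster /btv/ — the longest permitted-onset suffix is /v/; onset = /v/, preceding coda = /bt/.
Between /i/ (V3) and /a/ (V4): /tlt/; trying suffixes from longest down, /t/ is the first permitted one, so coda /tl/ | onset /t/.
Between /a/ (V4) and /a/ (V5): /sp/ — entire cluster is a permitted onset → onset /sp/, coda ∅.
Between /a/ (V5) and /a/ (V6): cluster /sp/ — /sp/ is itself a permitted onset, so the whole cluster goes right; preceding coda = ∅.
Result: plamb.bobt.vitl.ta.spa.spap.
The second /p/ is in the onset of syllable 5 (/spa/).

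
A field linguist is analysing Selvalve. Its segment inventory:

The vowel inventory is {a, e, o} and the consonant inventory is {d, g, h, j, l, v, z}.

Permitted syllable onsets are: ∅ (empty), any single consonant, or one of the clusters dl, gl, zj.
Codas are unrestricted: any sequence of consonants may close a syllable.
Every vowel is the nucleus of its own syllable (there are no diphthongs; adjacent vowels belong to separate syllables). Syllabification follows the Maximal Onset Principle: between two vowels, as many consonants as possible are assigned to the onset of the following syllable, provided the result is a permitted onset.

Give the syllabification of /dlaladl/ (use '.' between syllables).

Vowels present: a, a; each is a nucleus, giving 2 syllables.
σ1/σ2 boundary: just /l/ — single C goes to the following onset.

dla.ladl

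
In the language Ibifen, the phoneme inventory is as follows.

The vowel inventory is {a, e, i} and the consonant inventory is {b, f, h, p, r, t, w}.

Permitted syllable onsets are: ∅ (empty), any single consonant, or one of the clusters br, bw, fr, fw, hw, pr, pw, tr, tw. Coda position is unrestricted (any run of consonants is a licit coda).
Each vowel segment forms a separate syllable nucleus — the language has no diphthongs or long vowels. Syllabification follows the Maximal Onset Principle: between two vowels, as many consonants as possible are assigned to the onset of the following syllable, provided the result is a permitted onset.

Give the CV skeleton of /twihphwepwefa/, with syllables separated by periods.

The vowels are i, e, e, a — 4 nuclei, so 4 syllables.
σ1/σ2 boundary: /hphw/; trying suffixes from longest down, /hw/ is the first permitted one, so coda /hp/ | onset /hw/.
σ2/σ3 boundary: /pw/ — entire cluster is a permitted onset → onset /pw/, coda ∅.
σ3/σ4 boundary: just /f/ — single C goes to the following onset.
Putting it together: twihp.hwe.pwe.fa.
Mapping each syllable to C/V: /twihp/ → CCVCC, /hwe/ → CCV, /pwe/ → CCV, /fa/ → CV.

CCVCC.CCV.CCV.CV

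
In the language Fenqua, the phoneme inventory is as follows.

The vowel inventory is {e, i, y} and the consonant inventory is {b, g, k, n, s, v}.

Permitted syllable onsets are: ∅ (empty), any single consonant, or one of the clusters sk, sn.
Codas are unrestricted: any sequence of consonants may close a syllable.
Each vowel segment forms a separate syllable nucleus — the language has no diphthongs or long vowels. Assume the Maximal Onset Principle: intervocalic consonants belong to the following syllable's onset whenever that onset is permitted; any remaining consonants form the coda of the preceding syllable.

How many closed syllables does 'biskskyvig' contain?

Vowels present: i, y, i; each is a nucleus, giving 3 syllables.
V1 /i/ – V2 /y/: /sksk/ — longest licit onset from the right is /sk/, leaving /sk/ as coda.
V2 /y/ – V3 /i/: /v/ is a single consonant, so it becomes the next onset.
Putting it together: bisk.sky.vig.
Classifying each syllable: /bisk/ (closed), /sky/ (open), /vig/ (closed).
Closed syllables: 2.

2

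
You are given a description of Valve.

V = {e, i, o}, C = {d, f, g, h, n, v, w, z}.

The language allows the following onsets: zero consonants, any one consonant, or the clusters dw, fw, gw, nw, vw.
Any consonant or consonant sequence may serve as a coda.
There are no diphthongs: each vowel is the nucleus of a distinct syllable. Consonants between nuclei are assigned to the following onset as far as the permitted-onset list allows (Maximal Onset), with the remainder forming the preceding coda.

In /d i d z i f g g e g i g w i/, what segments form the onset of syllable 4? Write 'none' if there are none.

g

Vowels present: i, i, e, i, i; each is a nucleus, giving 5 syllables.
V1 /i/ – V2 /i/: /dz/; trying suffixes from longest down, /z/ is the first permitted one, so coda /d/ | onset /z/.
V2 /i/ – V3 /e/: /fgg/; trying suffixes from longest down, /g/ is the first permitted one, so coda /fg/ | onset /g/.
V3 /e/ – V4 /i/: /g/ is a single consonant, so it becomes the next onset.
V4 /i/ – V5 /i/: /gw/ is a licit onset in full, so it all attaches to the next syllable.
Putting it together: did.zifg.ge.gi.gwi.
Syllable 4 is /gi/: onset /g/, nucleus /i/, coda ∅.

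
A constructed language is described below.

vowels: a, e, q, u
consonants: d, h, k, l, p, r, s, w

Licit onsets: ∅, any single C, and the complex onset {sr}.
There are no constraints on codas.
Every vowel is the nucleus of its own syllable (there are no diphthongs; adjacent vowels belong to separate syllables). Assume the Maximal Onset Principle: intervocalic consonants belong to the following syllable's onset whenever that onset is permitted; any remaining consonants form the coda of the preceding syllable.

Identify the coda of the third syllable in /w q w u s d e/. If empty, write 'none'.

none

The vowels are q, u, e — 3 nuclei, so 3 syllables.
V1 /q/ – V2 /u/: /w/ → onset of the next syllable (single consonants are always licit onsets).
V2 /u/ – V3 /e/: /sd/; trying suffixes from longest down, /d/ is the first permitted one, so coda /s/ | onset /d/.
Putting it together: wq.wus.de.
Syllable 3 is /de/: onset /d/, nucleus /e/, coda ∅.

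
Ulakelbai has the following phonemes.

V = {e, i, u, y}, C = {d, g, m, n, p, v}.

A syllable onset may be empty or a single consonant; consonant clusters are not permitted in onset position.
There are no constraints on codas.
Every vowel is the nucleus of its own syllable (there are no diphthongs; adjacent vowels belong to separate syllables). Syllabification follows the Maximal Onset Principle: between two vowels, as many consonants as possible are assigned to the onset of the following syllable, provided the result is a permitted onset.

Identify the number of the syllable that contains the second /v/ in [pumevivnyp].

The vowels are u, e, i, y — 4 nuclei, so 4 syllables.
V1 /u/ – V2 /e/: just /m/ — single C goes to the following onset.
V2 /e/ – V3 /i/: /v/ → onset of the next syllable (single consonants are always licit onsets).
V3 /i/ – V4 /y/: /vn/; trying suffixes from longest down, /n/ is the first permitted one, so coda /v/ | onset /n/.
Putting it together: pu.me.viv.nyp.
The second /v/ is in the coda of syllable 3 (/viv/).

3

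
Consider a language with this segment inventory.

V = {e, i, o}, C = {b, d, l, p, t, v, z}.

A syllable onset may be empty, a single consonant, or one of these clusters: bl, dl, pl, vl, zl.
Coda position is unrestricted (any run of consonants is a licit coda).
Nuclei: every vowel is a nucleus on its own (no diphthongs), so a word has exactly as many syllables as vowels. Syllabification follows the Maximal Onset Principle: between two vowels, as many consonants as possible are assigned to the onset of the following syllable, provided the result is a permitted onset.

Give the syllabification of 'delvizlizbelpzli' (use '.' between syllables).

The vowels are e, i, i, e, i — 5 nuclei, so 5 syllables.
Between /e/ (V1) and /i/ (V2): cluster /lv/ — the longest permitted-onset suffix is /v/; onset = /v/, preceding coda = /l/.
Between /i/ (V2) and /i/ (V3): /zl/ — entire cluster is a permitted onset → onset /zl/, coda ∅.
Between /i/ (V3) and /e/ (V4): cluster /zb/ — the longest permitted-onset suffix is /b/; onset = /b/, preceding coda = /z/.
Between /e/ (V4) and /i/ (V5): /lpzl/; trying suffixes from longest down, /zl/ is the first permitted one, so coda /lp/ | onset /zl/.

del.vi.zliz.belp.zli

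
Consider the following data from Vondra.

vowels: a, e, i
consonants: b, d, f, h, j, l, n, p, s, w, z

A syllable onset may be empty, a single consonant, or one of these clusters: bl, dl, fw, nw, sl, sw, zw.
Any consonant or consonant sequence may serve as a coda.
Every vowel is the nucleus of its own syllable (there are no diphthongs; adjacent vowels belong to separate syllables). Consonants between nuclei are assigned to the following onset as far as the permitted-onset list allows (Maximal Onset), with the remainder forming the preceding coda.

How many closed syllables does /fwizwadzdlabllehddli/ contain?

Vowels present: i, a, a, e, i; each is a nucleus, giving 5 syllables.
V1 /i/ – V2 /a/: cluster /zw/ — /zw/ is itself a permitted onset, so the whole cluster goes right; preceding coda = ∅.
V2 /a/ – V3 /a/: /dzdl/ splits as /dz/ + /dl/ (/dl/ is the longest suffix that is a licit onset).
V3 /a/ – V4 /e/: /bll/; trying suffixes from longest down, /l/ is the first permitted one, so coda /bl/ | onset /l/.
V4 /e/ – V5 /i/: /hddl/ splits as /hd/ + /dl/ (/dl/ is the longest suffix that is a licit onset).
So the parse is fwi.zwadz.dlabl.lehd.dli.
Classifying each syllable: /fwi/ (open), /zwadz/ (closed), /dlabl/ (closed), /lehd/ (closed), /dli/ (open).
Closed syllables: 3.

3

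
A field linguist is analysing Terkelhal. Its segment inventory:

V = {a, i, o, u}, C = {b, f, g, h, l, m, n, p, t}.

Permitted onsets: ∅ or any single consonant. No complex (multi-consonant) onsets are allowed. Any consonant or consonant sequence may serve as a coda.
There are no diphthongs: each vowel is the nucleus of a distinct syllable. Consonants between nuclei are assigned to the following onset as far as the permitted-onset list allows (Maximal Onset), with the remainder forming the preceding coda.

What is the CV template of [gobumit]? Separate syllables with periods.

CV.CV.CVC

Vowels present: o, u, i; each is a nucleus, giving 3 syllables.
σ1/σ2 boundary: just /b/ — single C goes to the following onset.
σ2/σ3 boundary: /m/ → onset of the next syllable (single consonants are always licit onsets).
Syllabification: go.bu.mit.
Mapping each syllable to C/V: /go/ → CV, /bu/ → CV, /mit/ → CVC.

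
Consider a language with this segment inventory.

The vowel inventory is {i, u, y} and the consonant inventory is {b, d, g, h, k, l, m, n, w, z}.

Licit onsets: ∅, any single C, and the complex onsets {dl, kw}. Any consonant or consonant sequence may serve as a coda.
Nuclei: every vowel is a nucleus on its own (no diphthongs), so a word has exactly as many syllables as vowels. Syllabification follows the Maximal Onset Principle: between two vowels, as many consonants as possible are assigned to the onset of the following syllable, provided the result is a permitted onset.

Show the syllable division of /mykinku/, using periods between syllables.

The vowels are y, i, u — 3 nuclei, so 3 syllables.
V1 /y/ – V2 /i/: /k/ → onset of the next syllable (single consonants are always licit onsets).
V2 /i/ – V3 /u/: /nk/ splits as /n/ + /k/ (/k/ is the longest suffix that is a licit onset).

my.kin.ku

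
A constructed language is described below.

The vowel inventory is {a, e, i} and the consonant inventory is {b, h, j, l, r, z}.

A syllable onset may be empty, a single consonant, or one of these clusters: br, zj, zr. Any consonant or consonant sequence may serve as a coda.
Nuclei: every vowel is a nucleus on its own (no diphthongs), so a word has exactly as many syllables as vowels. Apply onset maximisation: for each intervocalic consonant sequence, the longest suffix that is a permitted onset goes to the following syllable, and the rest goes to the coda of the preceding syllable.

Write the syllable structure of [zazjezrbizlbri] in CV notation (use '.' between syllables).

CV.CCVCC.CVCC.CCV

The vowels are a, e, i, i — 4 nuclei, so 4 syllables.
/a…e/ gap (V1→V2): /zj/ is a licit onset in full, so it all attaches to the next syllable.
/e…i/ gap (V2→V3): cluster /zrb/ — the longest permitted-onset suffix is /b/; onset = /b/, preceding coda = /zr/.
/i…i/ gap (V3→V4): /zlbr/; trying suffixes from longest down, /br/ is the first permitted one, so coda /zl/ | onset /br/.
Syllabification: za.zjezr.bizl.bri.
Mapping each syllable to C/V: /za/ → CV, /zjezr/ → CCVCC, /bizl/ → CVCC, /bri/ → CCV.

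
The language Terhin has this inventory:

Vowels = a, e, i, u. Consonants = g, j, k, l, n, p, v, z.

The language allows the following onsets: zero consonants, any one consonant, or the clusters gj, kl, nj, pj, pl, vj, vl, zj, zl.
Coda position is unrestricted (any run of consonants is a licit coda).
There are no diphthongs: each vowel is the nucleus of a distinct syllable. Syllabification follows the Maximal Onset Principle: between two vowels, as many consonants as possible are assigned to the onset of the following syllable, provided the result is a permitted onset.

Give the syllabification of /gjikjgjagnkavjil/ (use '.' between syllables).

gjikj.gjagn.ka.vjil

The vowels are i, a, a, i — 4 nuclei, so 4 syllables.
/i…a/ gap (V1→V2): cluster /kjgj/ — the longest permitted-onset suffix is /gj/; onset = /gj/, preceding coda = /kj/.
/a…a/ gap (V2→V3): /gnk/ — longest licit onset from the right is /k/, leaving /gn/ as coda.
/a…i/ gap (V3→V4): /vj/ is a licit onset in full, so it all attaches to the next syllable.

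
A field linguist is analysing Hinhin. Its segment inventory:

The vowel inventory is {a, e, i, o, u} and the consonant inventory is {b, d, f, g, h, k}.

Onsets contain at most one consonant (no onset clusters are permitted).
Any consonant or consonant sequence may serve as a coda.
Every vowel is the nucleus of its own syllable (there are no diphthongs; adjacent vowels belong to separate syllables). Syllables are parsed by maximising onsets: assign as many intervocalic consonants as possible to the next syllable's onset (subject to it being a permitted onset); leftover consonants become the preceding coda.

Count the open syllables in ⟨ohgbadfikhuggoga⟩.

2

Nuclei (vowels): o, a, i, u, o, a → 6 syllables.
Between /o/ (V1) and /a/ (V2): /hgb/; trying suffixes from longest down, /b/ is the first permitted one, so coda /hg/ | onset /b/.
Between /a/ (V2) and /i/ (V3): /df/ splits as /d/ + /f/ (/f/ is the longest suffix that is a licit onset).
Between /i/ (V3) and /u/ (V4): /kh/; trying suffixes from longest down, /h/ is the first permitted one, so coda /k/ | onset /h/.
Between /u/ (V4) and /o/ (V5): /gg/; trying suffixes from longest down, /g/ is the first permitted one, so coda /g/ | onset /g/.
Between /o/ (V5) and /a/ (V6): /g/ is a single consonant, so it becomes the next onset.
Result: ohg.bad.fik.hug.go.ga.
Classifying each syllable: /ohg/ (closed), /bad/ (closed), /fik/ (closed), /hug/ (closed), /go/ (open), /ga/ (open).
Open syllables: 2.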